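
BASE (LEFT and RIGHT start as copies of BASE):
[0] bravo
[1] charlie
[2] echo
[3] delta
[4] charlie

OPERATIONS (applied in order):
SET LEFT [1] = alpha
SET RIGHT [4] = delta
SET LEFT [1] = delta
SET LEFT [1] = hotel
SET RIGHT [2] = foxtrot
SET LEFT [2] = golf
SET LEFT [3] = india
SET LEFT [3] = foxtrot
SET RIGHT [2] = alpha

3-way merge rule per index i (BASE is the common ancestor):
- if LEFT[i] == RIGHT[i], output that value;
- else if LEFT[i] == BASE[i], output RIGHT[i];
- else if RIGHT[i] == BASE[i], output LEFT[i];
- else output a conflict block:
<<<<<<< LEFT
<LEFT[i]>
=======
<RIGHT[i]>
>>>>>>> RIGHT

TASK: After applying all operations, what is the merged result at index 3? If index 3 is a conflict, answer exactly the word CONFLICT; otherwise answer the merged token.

Final LEFT:  [bravo, hotel, golf, foxtrot, charlie]
Final RIGHT: [bravo, charlie, alpha, delta, delta]
i=0: L=bravo R=bravo -> agree -> bravo
i=1: L=hotel, R=charlie=BASE -> take LEFT -> hotel
i=2: BASE=echo L=golf R=alpha all differ -> CONFLICT
i=3: L=foxtrot, R=delta=BASE -> take LEFT -> foxtrot
i=4: L=charlie=BASE, R=delta -> take RIGHT -> delta
Index 3 -> foxtrot

Answer: foxtrot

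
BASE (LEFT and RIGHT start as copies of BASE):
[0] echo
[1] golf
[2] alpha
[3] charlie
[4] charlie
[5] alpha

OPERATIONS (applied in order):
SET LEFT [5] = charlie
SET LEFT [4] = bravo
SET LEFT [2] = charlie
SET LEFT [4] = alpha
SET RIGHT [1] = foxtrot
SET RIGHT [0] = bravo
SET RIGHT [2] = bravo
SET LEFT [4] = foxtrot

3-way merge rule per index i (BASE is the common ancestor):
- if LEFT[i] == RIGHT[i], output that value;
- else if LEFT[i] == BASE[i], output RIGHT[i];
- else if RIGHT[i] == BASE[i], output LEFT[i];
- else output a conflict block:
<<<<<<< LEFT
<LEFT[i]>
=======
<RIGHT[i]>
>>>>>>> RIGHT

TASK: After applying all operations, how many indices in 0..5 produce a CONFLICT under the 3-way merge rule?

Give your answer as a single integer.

Final LEFT:  [echo, golf, charlie, charlie, foxtrot, charlie]
Final RIGHT: [bravo, foxtrot, bravo, charlie, charlie, alpha]
i=0: L=echo=BASE, R=bravo -> take RIGHT -> bravo
i=1: L=golf=BASE, R=foxtrot -> take RIGHT -> foxtrot
i=2: BASE=alpha L=charlie R=bravo all differ -> CONFLICT
i=3: L=charlie R=charlie -> agree -> charlie
i=4: L=foxtrot, R=charlie=BASE -> take LEFT -> foxtrot
i=5: L=charlie, R=alpha=BASE -> take LEFT -> charlie
Conflict count: 1

Answer: 1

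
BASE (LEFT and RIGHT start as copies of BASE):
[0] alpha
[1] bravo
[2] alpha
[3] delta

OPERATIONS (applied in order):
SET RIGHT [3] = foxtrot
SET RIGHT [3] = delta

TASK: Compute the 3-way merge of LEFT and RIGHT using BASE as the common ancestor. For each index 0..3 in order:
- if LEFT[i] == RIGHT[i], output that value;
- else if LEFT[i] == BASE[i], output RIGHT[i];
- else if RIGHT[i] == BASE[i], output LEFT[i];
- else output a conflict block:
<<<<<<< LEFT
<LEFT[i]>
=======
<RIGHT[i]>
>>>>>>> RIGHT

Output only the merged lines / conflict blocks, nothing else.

Final LEFT:  [alpha, bravo, alpha, delta]
Final RIGHT: [alpha, bravo, alpha, delta]
i=0: L=alpha R=alpha -> agree -> alpha
i=1: L=bravo R=bravo -> agree -> bravo
i=2: L=alpha R=alpha -> agree -> alpha
i=3: L=delta R=delta -> agree -> delta

Answer: alpha
bravo
alpha
delta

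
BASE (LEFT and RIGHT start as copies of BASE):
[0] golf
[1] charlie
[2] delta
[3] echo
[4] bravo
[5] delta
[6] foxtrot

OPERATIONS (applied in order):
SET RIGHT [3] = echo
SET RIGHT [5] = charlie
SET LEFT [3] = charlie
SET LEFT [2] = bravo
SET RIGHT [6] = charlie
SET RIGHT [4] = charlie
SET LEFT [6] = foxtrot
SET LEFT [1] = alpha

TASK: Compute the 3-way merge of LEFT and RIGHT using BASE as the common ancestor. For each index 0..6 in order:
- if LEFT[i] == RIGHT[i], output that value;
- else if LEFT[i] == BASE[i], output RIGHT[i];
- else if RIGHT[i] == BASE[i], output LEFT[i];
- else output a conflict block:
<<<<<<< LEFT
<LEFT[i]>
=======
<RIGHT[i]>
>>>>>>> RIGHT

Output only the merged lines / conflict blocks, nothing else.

Final LEFT:  [golf, alpha, bravo, charlie, bravo, delta, foxtrot]
Final RIGHT: [golf, charlie, delta, echo, charlie, charlie, charlie]
i=0: L=golf R=golf -> agree -> golf
i=1: L=alpha, R=charlie=BASE -> take LEFT -> alpha
i=2: L=bravo, R=delta=BASE -> take LEFT -> bravo
i=3: L=charlie, R=echo=BASE -> take LEFT -> charlie
i=4: L=bravo=BASE, R=charlie -> take RIGHT -> charlie
i=5: L=delta=BASE, R=charlie -> take RIGHT -> charlie
i=6: L=foxtrot=BASE, R=charlie -> take RIGHT -> charlie

Answer: golf
alpha
bravo
charlie
charlie
charlie
charlie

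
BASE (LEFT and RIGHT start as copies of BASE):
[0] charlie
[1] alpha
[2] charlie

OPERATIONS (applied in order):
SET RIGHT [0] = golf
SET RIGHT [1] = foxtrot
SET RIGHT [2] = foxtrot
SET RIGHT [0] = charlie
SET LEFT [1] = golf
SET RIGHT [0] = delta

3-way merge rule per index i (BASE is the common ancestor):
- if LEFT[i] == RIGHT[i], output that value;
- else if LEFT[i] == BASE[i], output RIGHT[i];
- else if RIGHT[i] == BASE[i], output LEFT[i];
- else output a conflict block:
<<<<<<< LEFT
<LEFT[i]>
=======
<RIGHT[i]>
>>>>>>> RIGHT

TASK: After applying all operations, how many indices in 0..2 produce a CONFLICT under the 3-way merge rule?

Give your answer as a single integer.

Answer: 1

Derivation:
Final LEFT:  [charlie, golf, charlie]
Final RIGHT: [delta, foxtrot, foxtrot]
i=0: L=charlie=BASE, R=delta -> take RIGHT -> delta
i=1: BASE=alpha L=golf R=foxtrot all differ -> CONFLICT
i=2: L=charlie=BASE, R=foxtrot -> take RIGHT -> foxtrot
Conflict count: 1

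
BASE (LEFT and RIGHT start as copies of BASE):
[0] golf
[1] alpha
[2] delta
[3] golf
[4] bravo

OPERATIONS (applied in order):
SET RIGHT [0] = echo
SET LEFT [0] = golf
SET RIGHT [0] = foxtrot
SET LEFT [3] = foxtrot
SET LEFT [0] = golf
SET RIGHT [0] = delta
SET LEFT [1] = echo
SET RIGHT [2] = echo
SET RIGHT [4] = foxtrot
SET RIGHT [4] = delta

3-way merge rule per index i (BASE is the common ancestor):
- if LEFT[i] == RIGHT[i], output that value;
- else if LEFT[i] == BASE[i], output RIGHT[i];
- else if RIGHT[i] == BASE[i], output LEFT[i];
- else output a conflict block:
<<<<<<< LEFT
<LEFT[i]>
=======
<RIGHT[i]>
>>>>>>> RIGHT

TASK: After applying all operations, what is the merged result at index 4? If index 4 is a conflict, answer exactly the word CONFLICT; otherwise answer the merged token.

Final LEFT:  [golf, echo, delta, foxtrot, bravo]
Final RIGHT: [delta, alpha, echo, golf, delta]
i=0: L=golf=BASE, R=delta -> take RIGHT -> delta
i=1: L=echo, R=alpha=BASE -> take LEFT -> echo
i=2: L=delta=BASE, R=echo -> take RIGHT -> echo
i=3: L=foxtrot, R=golf=BASE -> take LEFT -> foxtrot
i=4: L=bravo=BASE, R=delta -> take RIGHT -> delta
Index 4 -> delta

Answer: delta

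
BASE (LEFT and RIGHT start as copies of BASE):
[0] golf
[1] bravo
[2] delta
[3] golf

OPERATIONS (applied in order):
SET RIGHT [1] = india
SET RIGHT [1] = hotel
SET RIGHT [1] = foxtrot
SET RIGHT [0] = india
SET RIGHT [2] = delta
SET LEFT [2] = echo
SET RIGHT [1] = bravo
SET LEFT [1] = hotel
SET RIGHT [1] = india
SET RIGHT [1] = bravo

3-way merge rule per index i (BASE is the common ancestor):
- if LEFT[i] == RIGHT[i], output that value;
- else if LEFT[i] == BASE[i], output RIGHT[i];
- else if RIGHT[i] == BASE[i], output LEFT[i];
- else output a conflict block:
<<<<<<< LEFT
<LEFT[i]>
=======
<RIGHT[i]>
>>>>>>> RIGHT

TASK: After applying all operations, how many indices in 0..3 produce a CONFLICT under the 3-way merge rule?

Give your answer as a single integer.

Answer: 0

Derivation:
Final LEFT:  [golf, hotel, echo, golf]
Final RIGHT: [india, bravo, delta, golf]
i=0: L=golf=BASE, R=india -> take RIGHT -> india
i=1: L=hotel, R=bravo=BASE -> take LEFT -> hotel
i=2: L=echo, R=delta=BASE -> take LEFT -> echo
i=3: L=golf R=golf -> agree -> golf
Conflict count: 0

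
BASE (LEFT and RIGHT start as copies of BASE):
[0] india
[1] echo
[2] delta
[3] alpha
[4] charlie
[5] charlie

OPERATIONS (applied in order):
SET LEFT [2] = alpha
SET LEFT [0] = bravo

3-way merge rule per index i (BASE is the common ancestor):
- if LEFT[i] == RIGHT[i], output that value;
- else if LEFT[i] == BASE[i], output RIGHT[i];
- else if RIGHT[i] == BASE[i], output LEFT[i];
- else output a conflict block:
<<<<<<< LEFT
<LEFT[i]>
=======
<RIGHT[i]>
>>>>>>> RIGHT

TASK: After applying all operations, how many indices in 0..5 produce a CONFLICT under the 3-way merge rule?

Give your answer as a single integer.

Answer: 0

Derivation:
Final LEFT:  [bravo, echo, alpha, alpha, charlie, charlie]
Final RIGHT: [india, echo, delta, alpha, charlie, charlie]
i=0: L=bravo, R=india=BASE -> take LEFT -> bravo
i=1: L=echo R=echo -> agree -> echo
i=2: L=alpha, R=delta=BASE -> take LEFT -> alpha
i=3: L=alpha R=alpha -> agree -> alpha
i=4: L=charlie R=charlie -> agree -> charlie
i=5: L=charlie R=charlie -> agree -> charlie
Conflict count: 0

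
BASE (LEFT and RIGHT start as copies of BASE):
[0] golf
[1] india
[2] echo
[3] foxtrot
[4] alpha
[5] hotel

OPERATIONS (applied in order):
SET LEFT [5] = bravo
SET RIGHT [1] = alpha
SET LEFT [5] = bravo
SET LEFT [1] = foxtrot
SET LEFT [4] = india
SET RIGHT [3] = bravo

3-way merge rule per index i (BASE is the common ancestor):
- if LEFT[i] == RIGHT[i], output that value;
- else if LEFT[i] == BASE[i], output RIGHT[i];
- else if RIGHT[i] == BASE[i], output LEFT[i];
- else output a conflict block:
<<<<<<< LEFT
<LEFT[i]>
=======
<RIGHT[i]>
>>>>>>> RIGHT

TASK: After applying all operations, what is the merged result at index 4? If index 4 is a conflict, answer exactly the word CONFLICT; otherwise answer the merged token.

Answer: india

Derivation:
Final LEFT:  [golf, foxtrot, echo, foxtrot, india, bravo]
Final RIGHT: [golf, alpha, echo, bravo, alpha, hotel]
i=0: L=golf R=golf -> agree -> golf
i=1: BASE=india L=foxtrot R=alpha all differ -> CONFLICT
i=2: L=echo R=echo -> agree -> echo
i=3: L=foxtrot=BASE, R=bravo -> take RIGHT -> bravo
i=4: L=india, R=alpha=BASE -> take LEFT -> india
i=5: L=bravo, R=hotel=BASE -> take LEFT -> bravo
Index 4 -> india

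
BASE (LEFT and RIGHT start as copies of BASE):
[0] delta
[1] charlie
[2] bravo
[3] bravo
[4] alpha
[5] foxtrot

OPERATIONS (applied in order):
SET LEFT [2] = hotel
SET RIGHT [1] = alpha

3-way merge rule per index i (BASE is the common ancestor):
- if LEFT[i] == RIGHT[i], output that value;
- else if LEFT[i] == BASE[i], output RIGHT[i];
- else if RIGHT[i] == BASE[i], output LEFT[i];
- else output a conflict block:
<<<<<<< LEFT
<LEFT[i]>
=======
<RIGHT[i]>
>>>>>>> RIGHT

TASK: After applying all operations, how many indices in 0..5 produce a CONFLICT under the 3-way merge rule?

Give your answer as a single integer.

Final LEFT:  [delta, charlie, hotel, bravo, alpha, foxtrot]
Final RIGHT: [delta, alpha, bravo, bravo, alpha, foxtrot]
i=0: L=delta R=delta -> agree -> delta
i=1: L=charlie=BASE, R=alpha -> take RIGHT -> alpha
i=2: L=hotel, R=bravo=BASE -> take LEFT -> hotel
i=3: L=bravo R=bravo -> agree -> bravo
i=4: L=alpha R=alpha -> agree -> alpha
i=5: L=foxtrot R=foxtrot -> agree -> foxtrot
Conflict count: 0

Answer: 0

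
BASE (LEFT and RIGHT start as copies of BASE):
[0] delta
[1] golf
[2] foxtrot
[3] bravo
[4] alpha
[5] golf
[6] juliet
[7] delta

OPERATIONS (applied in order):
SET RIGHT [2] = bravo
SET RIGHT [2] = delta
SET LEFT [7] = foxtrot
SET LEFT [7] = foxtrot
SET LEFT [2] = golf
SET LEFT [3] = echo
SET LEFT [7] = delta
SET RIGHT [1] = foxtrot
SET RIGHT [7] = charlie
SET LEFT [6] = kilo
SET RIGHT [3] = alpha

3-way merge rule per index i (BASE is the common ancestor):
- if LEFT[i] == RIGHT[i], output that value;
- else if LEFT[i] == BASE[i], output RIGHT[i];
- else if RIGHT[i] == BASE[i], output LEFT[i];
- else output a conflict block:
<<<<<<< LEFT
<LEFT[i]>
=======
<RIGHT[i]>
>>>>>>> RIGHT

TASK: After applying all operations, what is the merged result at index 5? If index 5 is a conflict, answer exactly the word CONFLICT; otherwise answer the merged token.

Answer: golf

Derivation:
Final LEFT:  [delta, golf, golf, echo, alpha, golf, kilo, delta]
Final RIGHT: [delta, foxtrot, delta, alpha, alpha, golf, juliet, charlie]
i=0: L=delta R=delta -> agree -> delta
i=1: L=golf=BASE, R=foxtrot -> take RIGHT -> foxtrot
i=2: BASE=foxtrot L=golf R=delta all differ -> CONFLICT
i=3: BASE=bravo L=echo R=alpha all differ -> CONFLICT
i=4: L=alpha R=alpha -> agree -> alpha
i=5: L=golf R=golf -> agree -> golf
i=6: L=kilo, R=juliet=BASE -> take LEFT -> kilo
i=7: L=delta=BASE, R=charlie -> take RIGHT -> charlie
Index 5 -> golf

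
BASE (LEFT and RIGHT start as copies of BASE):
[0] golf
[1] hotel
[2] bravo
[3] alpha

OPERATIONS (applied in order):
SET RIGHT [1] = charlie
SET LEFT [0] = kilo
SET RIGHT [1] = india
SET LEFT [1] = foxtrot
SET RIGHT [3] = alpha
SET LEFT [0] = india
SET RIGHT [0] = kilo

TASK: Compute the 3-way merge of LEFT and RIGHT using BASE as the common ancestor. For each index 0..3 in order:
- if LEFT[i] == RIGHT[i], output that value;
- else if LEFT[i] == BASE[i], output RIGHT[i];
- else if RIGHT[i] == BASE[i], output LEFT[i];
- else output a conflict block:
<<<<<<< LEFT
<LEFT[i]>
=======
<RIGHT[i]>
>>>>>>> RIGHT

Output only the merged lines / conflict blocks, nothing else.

Final LEFT:  [india, foxtrot, bravo, alpha]
Final RIGHT: [kilo, india, bravo, alpha]
i=0: BASE=golf L=india R=kilo all differ -> CONFLICT
i=1: BASE=hotel L=foxtrot R=india all differ -> CONFLICT
i=2: L=bravo R=bravo -> agree -> bravo
i=3: L=alpha R=alpha -> agree -> alpha

Answer: <<<<<<< LEFT
india
=======
kilo
>>>>>>> RIGHT
<<<<<<< LEFT
foxtrot
=======
india
>>>>>>> RIGHT
bravo
alpha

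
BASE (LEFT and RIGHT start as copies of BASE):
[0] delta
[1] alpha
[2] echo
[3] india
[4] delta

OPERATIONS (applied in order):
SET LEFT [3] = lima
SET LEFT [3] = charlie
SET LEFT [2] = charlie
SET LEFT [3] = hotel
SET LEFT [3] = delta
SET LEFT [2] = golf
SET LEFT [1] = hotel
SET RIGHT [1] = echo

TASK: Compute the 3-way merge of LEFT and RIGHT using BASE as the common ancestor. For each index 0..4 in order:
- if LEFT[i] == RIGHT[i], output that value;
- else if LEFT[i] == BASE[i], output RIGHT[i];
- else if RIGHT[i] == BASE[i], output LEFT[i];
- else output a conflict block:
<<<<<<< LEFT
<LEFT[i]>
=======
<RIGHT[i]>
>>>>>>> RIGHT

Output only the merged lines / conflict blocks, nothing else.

Answer: delta
<<<<<<< LEFT
hotel
=======
echo
>>>>>>> RIGHT
golf
delta
delta

Derivation:
Final LEFT:  [delta, hotel, golf, delta, delta]
Final RIGHT: [delta, echo, echo, india, delta]
i=0: L=delta R=delta -> agree -> delta
i=1: BASE=alpha L=hotel R=echo all differ -> CONFLICT
i=2: L=golf, R=echo=BASE -> take LEFT -> golf
i=3: L=delta, R=india=BASE -> take LEFT -> delta
i=4: L=delta R=delta -> agree -> delta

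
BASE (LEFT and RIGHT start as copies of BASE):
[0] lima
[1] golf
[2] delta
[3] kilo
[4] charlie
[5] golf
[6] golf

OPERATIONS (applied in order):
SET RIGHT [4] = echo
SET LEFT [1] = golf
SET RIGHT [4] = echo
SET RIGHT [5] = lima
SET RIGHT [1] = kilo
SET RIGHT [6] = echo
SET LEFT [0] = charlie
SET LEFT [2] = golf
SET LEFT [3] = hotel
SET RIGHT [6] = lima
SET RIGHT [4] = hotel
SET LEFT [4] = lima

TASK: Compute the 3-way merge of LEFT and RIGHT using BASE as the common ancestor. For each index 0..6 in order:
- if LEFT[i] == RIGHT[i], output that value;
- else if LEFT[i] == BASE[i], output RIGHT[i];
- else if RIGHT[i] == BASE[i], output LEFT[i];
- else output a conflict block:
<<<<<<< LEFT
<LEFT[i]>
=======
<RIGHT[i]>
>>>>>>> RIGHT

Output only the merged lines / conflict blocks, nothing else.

Final LEFT:  [charlie, golf, golf, hotel, lima, golf, golf]
Final RIGHT: [lima, kilo, delta, kilo, hotel, lima, lima]
i=0: L=charlie, R=lima=BASE -> take LEFT -> charlie
i=1: L=golf=BASE, R=kilo -> take RIGHT -> kilo
i=2: L=golf, R=delta=BASE -> take LEFT -> golf
i=3: L=hotel, R=kilo=BASE -> take LEFT -> hotel
i=4: BASE=charlie L=lima R=hotel all differ -> CONFLICT
i=5: L=golf=BASE, R=lima -> take RIGHT -> lima
i=6: L=golf=BASE, R=lima -> take RIGHT -> lima

Answer: charlie
kilo
golf
hotel
<<<<<<< LEFT
lima
=======
hotel
>>>>>>> RIGHT
lima
lima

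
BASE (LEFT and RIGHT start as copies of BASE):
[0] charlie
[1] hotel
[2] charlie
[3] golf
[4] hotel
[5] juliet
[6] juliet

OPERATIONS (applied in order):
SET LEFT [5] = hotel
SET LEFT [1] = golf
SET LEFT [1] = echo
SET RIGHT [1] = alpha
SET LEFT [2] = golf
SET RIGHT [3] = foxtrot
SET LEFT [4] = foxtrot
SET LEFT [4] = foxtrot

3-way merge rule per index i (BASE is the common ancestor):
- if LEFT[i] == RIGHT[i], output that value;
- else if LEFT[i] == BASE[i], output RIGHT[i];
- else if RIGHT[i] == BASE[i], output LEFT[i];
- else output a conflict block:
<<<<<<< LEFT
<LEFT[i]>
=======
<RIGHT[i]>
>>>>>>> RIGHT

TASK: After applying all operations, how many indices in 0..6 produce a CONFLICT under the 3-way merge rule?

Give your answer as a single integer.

Answer: 1

Derivation:
Final LEFT:  [charlie, echo, golf, golf, foxtrot, hotel, juliet]
Final RIGHT: [charlie, alpha, charlie, foxtrot, hotel, juliet, juliet]
i=0: L=charlie R=charlie -> agree -> charlie
i=1: BASE=hotel L=echo R=alpha all differ -> CONFLICT
i=2: L=golf, R=charlie=BASE -> take LEFT -> golf
i=3: L=golf=BASE, R=foxtrot -> take RIGHT -> foxtrot
i=4: L=foxtrot, R=hotel=BASE -> take LEFT -> foxtrot
i=5: L=hotel, R=juliet=BASE -> take LEFT -> hotel
i=6: L=juliet R=juliet -> agree -> juliet
Conflict count: 1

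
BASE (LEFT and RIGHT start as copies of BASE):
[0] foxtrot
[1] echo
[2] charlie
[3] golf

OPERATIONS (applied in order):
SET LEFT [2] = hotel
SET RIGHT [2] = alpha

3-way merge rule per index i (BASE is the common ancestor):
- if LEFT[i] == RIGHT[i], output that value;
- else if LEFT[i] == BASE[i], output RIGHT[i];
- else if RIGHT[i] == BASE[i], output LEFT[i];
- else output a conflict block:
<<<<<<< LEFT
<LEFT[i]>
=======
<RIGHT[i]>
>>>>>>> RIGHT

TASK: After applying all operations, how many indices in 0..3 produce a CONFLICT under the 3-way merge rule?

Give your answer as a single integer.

Final LEFT:  [foxtrot, echo, hotel, golf]
Final RIGHT: [foxtrot, echo, alpha, golf]
i=0: L=foxtrot R=foxtrot -> agree -> foxtrot
i=1: L=echo R=echo -> agree -> echo
i=2: BASE=charlie L=hotel R=alpha all differ -> CONFLICT
i=3: L=golf R=golf -> agree -> golf
Conflict count: 1

Answer: 1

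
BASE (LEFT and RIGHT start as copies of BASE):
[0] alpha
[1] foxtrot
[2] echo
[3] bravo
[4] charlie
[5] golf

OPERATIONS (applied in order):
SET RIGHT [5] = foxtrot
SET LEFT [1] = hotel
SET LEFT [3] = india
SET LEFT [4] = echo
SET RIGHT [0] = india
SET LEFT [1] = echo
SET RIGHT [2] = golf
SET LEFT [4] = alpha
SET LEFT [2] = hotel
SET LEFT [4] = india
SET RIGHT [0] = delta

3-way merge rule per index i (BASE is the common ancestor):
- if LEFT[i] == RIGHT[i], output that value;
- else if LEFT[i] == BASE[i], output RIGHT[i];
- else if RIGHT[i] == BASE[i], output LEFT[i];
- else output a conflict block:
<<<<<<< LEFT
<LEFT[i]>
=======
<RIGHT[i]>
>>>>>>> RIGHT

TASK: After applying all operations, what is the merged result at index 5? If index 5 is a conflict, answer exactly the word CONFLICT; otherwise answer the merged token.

Answer: foxtrot

Derivation:
Final LEFT:  [alpha, echo, hotel, india, india, golf]
Final RIGHT: [delta, foxtrot, golf, bravo, charlie, foxtrot]
i=0: L=alpha=BASE, R=delta -> take RIGHT -> delta
i=1: L=echo, R=foxtrot=BASE -> take LEFT -> echo
i=2: BASE=echo L=hotel R=golf all differ -> CONFLICT
i=3: L=india, R=bravo=BASE -> take LEFT -> india
i=4: L=india, R=charlie=BASE -> take LEFT -> india
i=5: L=golf=BASE, R=foxtrot -> take RIGHT -> foxtrot
Index 5 -> foxtrot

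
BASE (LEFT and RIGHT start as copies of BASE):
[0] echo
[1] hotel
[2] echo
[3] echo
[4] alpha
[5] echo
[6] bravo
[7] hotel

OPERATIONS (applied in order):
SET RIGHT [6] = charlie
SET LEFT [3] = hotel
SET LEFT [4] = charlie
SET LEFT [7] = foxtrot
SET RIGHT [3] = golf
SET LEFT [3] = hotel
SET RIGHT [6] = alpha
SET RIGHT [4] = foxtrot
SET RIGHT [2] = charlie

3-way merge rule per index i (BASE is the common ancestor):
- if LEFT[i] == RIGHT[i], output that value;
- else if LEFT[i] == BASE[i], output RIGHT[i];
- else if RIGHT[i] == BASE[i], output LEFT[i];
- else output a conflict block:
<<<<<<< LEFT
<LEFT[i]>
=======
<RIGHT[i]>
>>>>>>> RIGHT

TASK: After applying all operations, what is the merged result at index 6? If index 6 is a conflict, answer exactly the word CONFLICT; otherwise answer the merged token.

Final LEFT:  [echo, hotel, echo, hotel, charlie, echo, bravo, foxtrot]
Final RIGHT: [echo, hotel, charlie, golf, foxtrot, echo, alpha, hotel]
i=0: L=echo R=echo -> agree -> echo
i=1: L=hotel R=hotel -> agree -> hotel
i=2: L=echo=BASE, R=charlie -> take RIGHT -> charlie
i=3: BASE=echo L=hotel R=golf all differ -> CONFLICT
i=4: BASE=alpha L=charlie R=foxtrot all differ -> CONFLICT
i=5: L=echo R=echo -> agree -> echo
i=6: L=bravo=BASE, R=alpha -> take RIGHT -> alpha
i=7: L=foxtrot, R=hotel=BASE -> take LEFT -> foxtrot
Index 6 -> alpha

Answer: alpha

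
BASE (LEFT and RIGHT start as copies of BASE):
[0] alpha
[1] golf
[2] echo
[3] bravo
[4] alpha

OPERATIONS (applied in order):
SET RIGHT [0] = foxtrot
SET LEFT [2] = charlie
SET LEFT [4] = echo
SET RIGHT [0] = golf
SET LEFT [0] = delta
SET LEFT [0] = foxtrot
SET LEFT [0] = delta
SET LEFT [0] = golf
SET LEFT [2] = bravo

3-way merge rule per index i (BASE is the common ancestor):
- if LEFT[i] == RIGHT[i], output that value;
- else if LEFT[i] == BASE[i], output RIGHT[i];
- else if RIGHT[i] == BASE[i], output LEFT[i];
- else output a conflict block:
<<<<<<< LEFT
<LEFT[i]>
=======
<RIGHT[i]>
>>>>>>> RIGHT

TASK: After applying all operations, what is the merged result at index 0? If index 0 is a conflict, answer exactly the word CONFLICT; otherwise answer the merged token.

Answer: golf

Derivation:
Final LEFT:  [golf, golf, bravo, bravo, echo]
Final RIGHT: [golf, golf, echo, bravo, alpha]
i=0: L=golf R=golf -> agree -> golf
i=1: L=golf R=golf -> agree -> golf
i=2: L=bravo, R=echo=BASE -> take LEFT -> bravo
i=3: L=bravo R=bravo -> agree -> bravo
i=4: L=echo, R=alpha=BASE -> take LEFT -> echo
Index 0 -> golf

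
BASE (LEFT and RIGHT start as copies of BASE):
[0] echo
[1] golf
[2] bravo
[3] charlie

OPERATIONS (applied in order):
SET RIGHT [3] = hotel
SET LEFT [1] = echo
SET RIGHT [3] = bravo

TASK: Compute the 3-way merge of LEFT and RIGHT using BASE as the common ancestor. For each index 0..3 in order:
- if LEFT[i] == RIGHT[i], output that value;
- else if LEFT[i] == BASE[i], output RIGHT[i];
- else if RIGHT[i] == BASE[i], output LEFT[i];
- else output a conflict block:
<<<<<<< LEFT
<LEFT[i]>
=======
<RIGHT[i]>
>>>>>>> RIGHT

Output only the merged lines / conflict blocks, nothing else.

Final LEFT:  [echo, echo, bravo, charlie]
Final RIGHT: [echo, golf, bravo, bravo]
i=0: L=echo R=echo -> agree -> echo
i=1: L=echo, R=golf=BASE -> take LEFT -> echo
i=2: L=bravo R=bravo -> agree -> bravo
i=3: L=charlie=BASE, R=bravo -> take RIGHT -> bravo

Answer: echo
echo
bravo
bravo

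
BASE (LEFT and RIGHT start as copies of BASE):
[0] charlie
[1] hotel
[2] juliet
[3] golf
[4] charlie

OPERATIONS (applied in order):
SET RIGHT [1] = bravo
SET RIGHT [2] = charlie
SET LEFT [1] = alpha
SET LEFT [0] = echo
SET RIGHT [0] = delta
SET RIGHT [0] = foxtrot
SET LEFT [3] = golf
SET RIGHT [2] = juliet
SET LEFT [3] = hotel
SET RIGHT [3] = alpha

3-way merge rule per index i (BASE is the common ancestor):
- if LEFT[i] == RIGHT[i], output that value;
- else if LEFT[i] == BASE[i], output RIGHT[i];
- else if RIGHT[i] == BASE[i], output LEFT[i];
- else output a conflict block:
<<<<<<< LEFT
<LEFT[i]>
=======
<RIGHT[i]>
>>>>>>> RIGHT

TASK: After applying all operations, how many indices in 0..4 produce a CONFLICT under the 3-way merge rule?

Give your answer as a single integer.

Final LEFT:  [echo, alpha, juliet, hotel, charlie]
Final RIGHT: [foxtrot, bravo, juliet, alpha, charlie]
i=0: BASE=charlie L=echo R=foxtrot all differ -> CONFLICT
i=1: BASE=hotel L=alpha R=bravo all differ -> CONFLICT
i=2: L=juliet R=juliet -> agree -> juliet
i=3: BASE=golf L=hotel R=alpha all differ -> CONFLICT
i=4: L=charlie R=charlie -> agree -> charlie
Conflict count: 3

Answer: 3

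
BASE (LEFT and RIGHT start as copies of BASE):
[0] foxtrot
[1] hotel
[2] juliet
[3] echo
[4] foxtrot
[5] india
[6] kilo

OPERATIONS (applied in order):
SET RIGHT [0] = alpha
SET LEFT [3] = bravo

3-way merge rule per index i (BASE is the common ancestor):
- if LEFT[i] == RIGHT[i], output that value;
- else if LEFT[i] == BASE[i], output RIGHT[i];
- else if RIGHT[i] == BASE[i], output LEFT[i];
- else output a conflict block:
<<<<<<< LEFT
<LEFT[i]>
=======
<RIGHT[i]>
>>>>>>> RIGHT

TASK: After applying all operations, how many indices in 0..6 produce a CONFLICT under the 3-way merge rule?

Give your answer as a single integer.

Answer: 0

Derivation:
Final LEFT:  [foxtrot, hotel, juliet, bravo, foxtrot, india, kilo]
Final RIGHT: [alpha, hotel, juliet, echo, foxtrot, india, kilo]
i=0: L=foxtrot=BASE, R=alpha -> take RIGHT -> alpha
i=1: L=hotel R=hotel -> agree -> hotel
i=2: L=juliet R=juliet -> agree -> juliet
i=3: L=bravo, R=echo=BASE -> take LEFT -> bravo
i=4: L=foxtrot R=foxtrot -> agree -> foxtrot
i=5: L=india R=india -> agree -> india
i=6: L=kilo R=kilo -> agree -> kilo
Conflict count: 0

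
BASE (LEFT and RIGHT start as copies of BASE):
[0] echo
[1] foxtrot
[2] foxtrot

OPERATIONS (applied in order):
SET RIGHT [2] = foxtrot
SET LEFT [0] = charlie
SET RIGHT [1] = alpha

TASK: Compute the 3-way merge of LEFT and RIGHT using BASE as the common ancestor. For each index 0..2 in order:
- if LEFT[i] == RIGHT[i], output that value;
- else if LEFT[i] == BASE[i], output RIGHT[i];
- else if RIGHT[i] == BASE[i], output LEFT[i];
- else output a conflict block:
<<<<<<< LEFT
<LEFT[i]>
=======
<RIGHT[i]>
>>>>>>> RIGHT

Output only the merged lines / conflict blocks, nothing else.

Final LEFT:  [charlie, foxtrot, foxtrot]
Final RIGHT: [echo, alpha, foxtrot]
i=0: L=charlie, R=echo=BASE -> take LEFT -> charlie
i=1: L=foxtrot=BASE, R=alpha -> take RIGHT -> alpha
i=2: L=foxtrot R=foxtrot -> agree -> foxtrot

Answer: charlie
alpha
foxtrot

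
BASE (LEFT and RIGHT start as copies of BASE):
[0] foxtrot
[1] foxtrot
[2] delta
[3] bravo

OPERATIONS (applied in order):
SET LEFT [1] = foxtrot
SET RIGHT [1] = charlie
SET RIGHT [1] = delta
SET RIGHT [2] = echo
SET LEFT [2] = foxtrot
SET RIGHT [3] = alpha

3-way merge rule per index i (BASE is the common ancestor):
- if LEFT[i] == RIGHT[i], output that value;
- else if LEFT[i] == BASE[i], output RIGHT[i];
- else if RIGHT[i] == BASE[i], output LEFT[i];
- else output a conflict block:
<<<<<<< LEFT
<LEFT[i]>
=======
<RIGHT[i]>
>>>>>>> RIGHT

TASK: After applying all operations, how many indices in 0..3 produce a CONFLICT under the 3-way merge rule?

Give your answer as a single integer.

Answer: 1

Derivation:
Final LEFT:  [foxtrot, foxtrot, foxtrot, bravo]
Final RIGHT: [foxtrot, delta, echo, alpha]
i=0: L=foxtrot R=foxtrot -> agree -> foxtrot
i=1: L=foxtrot=BASE, R=delta -> take RIGHT -> delta
i=2: BASE=delta L=foxtrot R=echo all differ -> CONFLICT
i=3: L=bravo=BASE, R=alpha -> take RIGHT -> alpha
Conflict count: 1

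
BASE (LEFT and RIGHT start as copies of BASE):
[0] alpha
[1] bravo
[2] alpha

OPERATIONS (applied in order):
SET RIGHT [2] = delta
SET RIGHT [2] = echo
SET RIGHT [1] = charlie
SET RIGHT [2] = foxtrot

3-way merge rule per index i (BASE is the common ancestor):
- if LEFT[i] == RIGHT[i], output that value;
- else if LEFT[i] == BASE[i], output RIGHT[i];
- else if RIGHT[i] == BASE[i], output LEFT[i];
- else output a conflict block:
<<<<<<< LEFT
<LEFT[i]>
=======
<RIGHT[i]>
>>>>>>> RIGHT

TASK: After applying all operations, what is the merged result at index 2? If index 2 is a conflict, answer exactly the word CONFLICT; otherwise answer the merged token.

Answer: foxtrot

Derivation:
Final LEFT:  [alpha, bravo, alpha]
Final RIGHT: [alpha, charlie, foxtrot]
i=0: L=alpha R=alpha -> agree -> alpha
i=1: L=bravo=BASE, R=charlie -> take RIGHT -> charlie
i=2: L=alpha=BASE, R=foxtrot -> take RIGHT -> foxtrot
Index 2 -> foxtrot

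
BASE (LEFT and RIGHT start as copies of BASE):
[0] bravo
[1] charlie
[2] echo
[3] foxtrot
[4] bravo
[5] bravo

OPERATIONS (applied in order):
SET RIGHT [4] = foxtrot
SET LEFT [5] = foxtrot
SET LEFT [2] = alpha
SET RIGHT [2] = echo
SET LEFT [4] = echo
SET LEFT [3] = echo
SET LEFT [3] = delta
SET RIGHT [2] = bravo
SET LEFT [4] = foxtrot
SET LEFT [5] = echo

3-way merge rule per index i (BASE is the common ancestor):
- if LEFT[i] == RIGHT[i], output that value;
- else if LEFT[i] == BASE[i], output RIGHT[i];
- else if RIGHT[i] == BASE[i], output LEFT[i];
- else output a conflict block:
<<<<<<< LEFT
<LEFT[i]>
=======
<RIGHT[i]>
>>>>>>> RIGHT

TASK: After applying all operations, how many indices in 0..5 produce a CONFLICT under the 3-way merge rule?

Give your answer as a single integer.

Answer: 1

Derivation:
Final LEFT:  [bravo, charlie, alpha, delta, foxtrot, echo]
Final RIGHT: [bravo, charlie, bravo, foxtrot, foxtrot, bravo]
i=0: L=bravo R=bravo -> agree -> bravo
i=1: L=charlie R=charlie -> agree -> charlie
i=2: BASE=echo L=alpha R=bravo all differ -> CONFLICT
i=3: L=delta, R=foxtrot=BASE -> take LEFT -> delta
i=4: L=foxtrot R=foxtrot -> agree -> foxtrot
i=5: L=echo, R=bravo=BASE -> take LEFT -> echo
Conflict count: 1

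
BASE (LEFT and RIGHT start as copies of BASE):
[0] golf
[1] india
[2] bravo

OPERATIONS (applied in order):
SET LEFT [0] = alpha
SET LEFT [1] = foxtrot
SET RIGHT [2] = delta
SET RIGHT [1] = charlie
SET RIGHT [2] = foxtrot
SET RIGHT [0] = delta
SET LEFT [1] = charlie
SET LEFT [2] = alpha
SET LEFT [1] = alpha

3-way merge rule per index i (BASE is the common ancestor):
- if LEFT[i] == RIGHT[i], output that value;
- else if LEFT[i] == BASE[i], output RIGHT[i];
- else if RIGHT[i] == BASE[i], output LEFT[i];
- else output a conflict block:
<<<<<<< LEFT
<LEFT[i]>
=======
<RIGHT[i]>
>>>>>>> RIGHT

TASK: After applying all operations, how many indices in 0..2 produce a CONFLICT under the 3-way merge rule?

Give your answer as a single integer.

Answer: 3

Derivation:
Final LEFT:  [alpha, alpha, alpha]
Final RIGHT: [delta, charlie, foxtrot]
i=0: BASE=golf L=alpha R=delta all differ -> CONFLICT
i=1: BASE=india L=alpha R=charlie all differ -> CONFLICT
i=2: BASE=bravo L=alpha R=foxtrot all differ -> CONFLICT
Conflict count: 3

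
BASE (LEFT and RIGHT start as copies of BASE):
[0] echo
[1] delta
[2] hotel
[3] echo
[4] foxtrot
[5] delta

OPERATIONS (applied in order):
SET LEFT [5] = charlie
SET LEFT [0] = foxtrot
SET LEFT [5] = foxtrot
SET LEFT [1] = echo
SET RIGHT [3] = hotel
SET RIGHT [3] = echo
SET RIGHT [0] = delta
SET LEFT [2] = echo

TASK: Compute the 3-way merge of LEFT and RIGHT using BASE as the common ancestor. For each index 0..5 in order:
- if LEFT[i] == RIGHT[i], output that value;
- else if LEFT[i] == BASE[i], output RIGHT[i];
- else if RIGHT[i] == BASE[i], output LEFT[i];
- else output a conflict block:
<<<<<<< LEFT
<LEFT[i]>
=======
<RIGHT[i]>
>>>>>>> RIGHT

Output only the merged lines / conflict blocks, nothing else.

Final LEFT:  [foxtrot, echo, echo, echo, foxtrot, foxtrot]
Final RIGHT: [delta, delta, hotel, echo, foxtrot, delta]
i=0: BASE=echo L=foxtrot R=delta all differ -> CONFLICT
i=1: L=echo, R=delta=BASE -> take LEFT -> echo
i=2: L=echo, R=hotel=BASE -> take LEFT -> echo
i=3: L=echo R=echo -> agree -> echo
i=4: L=foxtrot R=foxtrot -> agree -> foxtrot
i=5: L=foxtrot, R=delta=BASE -> take LEFT -> foxtrot

Answer: <<<<<<< LEFT
foxtrot
=======
delta
>>>>>>> RIGHT
echo
echo
echo
foxtrot
foxtrot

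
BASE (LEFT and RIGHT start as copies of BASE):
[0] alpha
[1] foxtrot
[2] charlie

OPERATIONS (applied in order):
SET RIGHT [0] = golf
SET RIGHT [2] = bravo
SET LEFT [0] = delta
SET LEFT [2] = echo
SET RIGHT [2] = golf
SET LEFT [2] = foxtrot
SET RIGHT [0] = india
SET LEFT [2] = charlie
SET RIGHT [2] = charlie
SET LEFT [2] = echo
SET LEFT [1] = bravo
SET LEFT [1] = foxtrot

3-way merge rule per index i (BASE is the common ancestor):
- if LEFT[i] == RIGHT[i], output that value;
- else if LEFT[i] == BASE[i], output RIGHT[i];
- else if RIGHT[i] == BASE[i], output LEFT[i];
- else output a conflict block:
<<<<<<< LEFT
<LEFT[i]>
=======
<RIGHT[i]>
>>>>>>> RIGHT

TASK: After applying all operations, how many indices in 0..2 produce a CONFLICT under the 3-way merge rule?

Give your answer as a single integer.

Answer: 1

Derivation:
Final LEFT:  [delta, foxtrot, echo]
Final RIGHT: [india, foxtrot, charlie]
i=0: BASE=alpha L=delta R=india all differ -> CONFLICT
i=1: L=foxtrot R=foxtrot -> agree -> foxtrot
i=2: L=echo, R=charlie=BASE -> take LEFT -> echo
Conflict count: 1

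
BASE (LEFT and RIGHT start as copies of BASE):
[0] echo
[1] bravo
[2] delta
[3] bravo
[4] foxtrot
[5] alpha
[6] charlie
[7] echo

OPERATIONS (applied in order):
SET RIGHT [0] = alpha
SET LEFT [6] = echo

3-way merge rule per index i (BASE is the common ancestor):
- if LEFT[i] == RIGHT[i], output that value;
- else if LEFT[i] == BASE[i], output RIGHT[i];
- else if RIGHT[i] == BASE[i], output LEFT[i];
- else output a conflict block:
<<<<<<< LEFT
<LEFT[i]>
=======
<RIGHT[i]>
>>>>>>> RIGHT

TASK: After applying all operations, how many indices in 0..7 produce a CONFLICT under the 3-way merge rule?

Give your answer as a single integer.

Answer: 0

Derivation:
Final LEFT:  [echo, bravo, delta, bravo, foxtrot, alpha, echo, echo]
Final RIGHT: [alpha, bravo, delta, bravo, foxtrot, alpha, charlie, echo]
i=0: L=echo=BASE, R=alpha -> take RIGHT -> alpha
i=1: L=bravo R=bravo -> agree -> bravo
i=2: L=delta R=delta -> agree -> delta
i=3: L=bravo R=bravo -> agree -> bravo
i=4: L=foxtrot R=foxtrot -> agree -> foxtrot
i=5: L=alpha R=alpha -> agree -> alpha
i=6: L=echo, R=charlie=BASE -> take LEFT -> echo
i=7: L=echo R=echo -> agree -> echo
Conflict count: 0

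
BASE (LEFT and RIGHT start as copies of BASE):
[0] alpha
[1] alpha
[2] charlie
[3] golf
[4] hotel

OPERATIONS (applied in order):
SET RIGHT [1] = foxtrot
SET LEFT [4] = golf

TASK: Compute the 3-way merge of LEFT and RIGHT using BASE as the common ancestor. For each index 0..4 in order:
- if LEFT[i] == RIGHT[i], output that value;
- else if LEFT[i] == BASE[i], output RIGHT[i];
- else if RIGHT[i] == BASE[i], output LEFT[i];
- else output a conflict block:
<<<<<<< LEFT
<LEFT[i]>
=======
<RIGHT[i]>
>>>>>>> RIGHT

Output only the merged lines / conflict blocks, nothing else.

Final LEFT:  [alpha, alpha, charlie, golf, golf]
Final RIGHT: [alpha, foxtrot, charlie, golf, hotel]
i=0: L=alpha R=alpha -> agree -> alpha
i=1: L=alpha=BASE, R=foxtrot -> take RIGHT -> foxtrot
i=2: L=charlie R=charlie -> agree -> charlie
i=3: L=golf R=golf -> agree -> golf
i=4: L=golf, R=hotel=BASE -> take LEFT -> golf

Answer: alpha
foxtrot
charlie
golf
golf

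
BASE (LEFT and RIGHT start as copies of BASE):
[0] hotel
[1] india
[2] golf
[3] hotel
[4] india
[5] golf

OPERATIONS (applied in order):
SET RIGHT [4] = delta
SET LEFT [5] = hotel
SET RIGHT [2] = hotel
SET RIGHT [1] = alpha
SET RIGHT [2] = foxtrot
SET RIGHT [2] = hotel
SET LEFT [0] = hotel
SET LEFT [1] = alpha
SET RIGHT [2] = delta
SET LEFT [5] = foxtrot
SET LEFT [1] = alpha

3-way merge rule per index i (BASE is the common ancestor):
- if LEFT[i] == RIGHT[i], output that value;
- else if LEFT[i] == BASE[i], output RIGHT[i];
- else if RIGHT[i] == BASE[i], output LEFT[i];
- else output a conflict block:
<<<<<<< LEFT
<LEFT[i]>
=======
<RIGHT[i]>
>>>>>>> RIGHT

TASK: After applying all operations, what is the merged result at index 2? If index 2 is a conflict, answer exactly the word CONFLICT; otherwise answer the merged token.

Final LEFT:  [hotel, alpha, golf, hotel, india, foxtrot]
Final RIGHT: [hotel, alpha, delta, hotel, delta, golf]
i=0: L=hotel R=hotel -> agree -> hotel
i=1: L=alpha R=alpha -> agree -> alpha
i=2: L=golf=BASE, R=delta -> take RIGHT -> delta
i=3: L=hotel R=hotel -> agree -> hotel
i=4: L=india=BASE, R=delta -> take RIGHT -> delta
i=5: L=foxtrot, R=golf=BASE -> take LEFT -> foxtrot
Index 2 -> delta

Answer: delta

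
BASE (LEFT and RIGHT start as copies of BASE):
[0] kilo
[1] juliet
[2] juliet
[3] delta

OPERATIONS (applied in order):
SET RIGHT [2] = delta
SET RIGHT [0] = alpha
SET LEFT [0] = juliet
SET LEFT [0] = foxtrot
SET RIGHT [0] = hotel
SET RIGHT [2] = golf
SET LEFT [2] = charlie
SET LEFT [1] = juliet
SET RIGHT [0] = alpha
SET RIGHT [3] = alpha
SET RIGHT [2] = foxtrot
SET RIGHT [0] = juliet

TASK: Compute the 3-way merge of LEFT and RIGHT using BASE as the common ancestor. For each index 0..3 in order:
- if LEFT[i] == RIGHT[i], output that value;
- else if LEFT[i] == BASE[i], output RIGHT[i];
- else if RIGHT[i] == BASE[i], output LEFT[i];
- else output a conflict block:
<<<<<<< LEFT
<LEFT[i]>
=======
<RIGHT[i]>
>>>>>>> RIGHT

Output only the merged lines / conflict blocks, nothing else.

Answer: <<<<<<< LEFT
foxtrot
=======
juliet
>>>>>>> RIGHT
juliet
<<<<<<< LEFT
charlie
=======
foxtrot
>>>>>>> RIGHT
alpha

Derivation:
Final LEFT:  [foxtrot, juliet, charlie, delta]
Final RIGHT: [juliet, juliet, foxtrot, alpha]
i=0: BASE=kilo L=foxtrot R=juliet all differ -> CONFLICT
i=1: L=juliet R=juliet -> agree -> juliet
i=2: BASE=juliet L=charlie R=foxtrot all differ -> CONFLICT
i=3: L=delta=BASE, R=alpha -> take RIGHT -> alpha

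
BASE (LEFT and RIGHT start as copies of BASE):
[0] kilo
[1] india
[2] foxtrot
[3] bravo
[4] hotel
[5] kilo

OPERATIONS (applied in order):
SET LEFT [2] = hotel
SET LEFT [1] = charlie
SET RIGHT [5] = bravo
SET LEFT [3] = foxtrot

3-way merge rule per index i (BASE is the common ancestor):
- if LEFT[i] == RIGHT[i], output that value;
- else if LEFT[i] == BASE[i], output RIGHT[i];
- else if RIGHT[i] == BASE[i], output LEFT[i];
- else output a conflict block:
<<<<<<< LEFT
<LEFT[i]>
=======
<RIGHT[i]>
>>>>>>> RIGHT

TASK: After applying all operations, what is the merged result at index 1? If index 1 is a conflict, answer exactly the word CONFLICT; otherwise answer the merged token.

Final LEFT:  [kilo, charlie, hotel, foxtrot, hotel, kilo]
Final RIGHT: [kilo, india, foxtrot, bravo, hotel, bravo]
i=0: L=kilo R=kilo -> agree -> kilo
i=1: L=charlie, R=india=BASE -> take LEFT -> charlie
i=2: L=hotel, R=foxtrot=BASE -> take LEFT -> hotel
i=3: L=foxtrot, R=bravo=BASE -> take LEFT -> foxtrot
i=4: L=hotel R=hotel -> agree -> hotel
i=5: L=kilo=BASE, R=bravo -> take RIGHT -> bravo
Index 1 -> charlie

Answer: charlie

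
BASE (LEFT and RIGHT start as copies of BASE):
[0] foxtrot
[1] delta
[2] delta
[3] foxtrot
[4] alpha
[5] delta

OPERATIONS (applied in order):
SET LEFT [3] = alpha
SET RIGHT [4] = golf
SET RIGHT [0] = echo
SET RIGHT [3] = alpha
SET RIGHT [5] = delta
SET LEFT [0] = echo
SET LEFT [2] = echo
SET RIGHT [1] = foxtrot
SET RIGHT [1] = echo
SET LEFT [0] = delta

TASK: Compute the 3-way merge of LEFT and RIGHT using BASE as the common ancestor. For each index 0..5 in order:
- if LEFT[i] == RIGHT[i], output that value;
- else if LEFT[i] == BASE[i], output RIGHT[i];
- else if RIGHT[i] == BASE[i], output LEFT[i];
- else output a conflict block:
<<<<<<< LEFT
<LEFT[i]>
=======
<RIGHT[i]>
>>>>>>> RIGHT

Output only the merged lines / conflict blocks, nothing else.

Answer: <<<<<<< LEFT
delta
=======
echo
>>>>>>> RIGHT
echo
echo
alpha
golf
delta

Derivation:
Final LEFT:  [delta, delta, echo, alpha, alpha, delta]
Final RIGHT: [echo, echo, delta, alpha, golf, delta]
i=0: BASE=foxtrot L=delta R=echo all differ -> CONFLICT
i=1: L=delta=BASE, R=echo -> take RIGHT -> echo
i=2: L=echo, R=delta=BASE -> take LEFT -> echo
i=3: L=alpha R=alpha -> agree -> alpha
i=4: L=alpha=BASE, R=golf -> take RIGHT -> golf
i=5: L=delta R=delta -> agree -> delta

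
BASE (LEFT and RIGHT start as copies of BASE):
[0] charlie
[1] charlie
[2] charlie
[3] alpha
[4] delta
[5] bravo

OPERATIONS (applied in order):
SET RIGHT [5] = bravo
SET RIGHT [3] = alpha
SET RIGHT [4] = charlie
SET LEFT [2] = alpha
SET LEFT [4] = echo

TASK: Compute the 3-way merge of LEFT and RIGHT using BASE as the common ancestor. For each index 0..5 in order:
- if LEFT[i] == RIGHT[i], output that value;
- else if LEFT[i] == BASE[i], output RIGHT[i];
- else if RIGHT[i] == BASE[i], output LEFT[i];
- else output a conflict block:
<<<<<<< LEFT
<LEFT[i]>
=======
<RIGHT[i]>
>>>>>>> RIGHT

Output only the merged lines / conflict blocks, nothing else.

Final LEFT:  [charlie, charlie, alpha, alpha, echo, bravo]
Final RIGHT: [charlie, charlie, charlie, alpha, charlie, bravo]
i=0: L=charlie R=charlie -> agree -> charlie
i=1: L=charlie R=charlie -> agree -> charlie
i=2: L=alpha, R=charlie=BASE -> take LEFT -> alpha
i=3: L=alpha R=alpha -> agree -> alpha
i=4: BASE=delta L=echo R=charlie all differ -> CONFLICT
i=5: L=bravo R=bravo -> agree -> bravo

Answer: charlie
charlie
alpha
alpha
<<<<<<< LEFT
echo
=======
charlie
>>>>>>> RIGHT
bravo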